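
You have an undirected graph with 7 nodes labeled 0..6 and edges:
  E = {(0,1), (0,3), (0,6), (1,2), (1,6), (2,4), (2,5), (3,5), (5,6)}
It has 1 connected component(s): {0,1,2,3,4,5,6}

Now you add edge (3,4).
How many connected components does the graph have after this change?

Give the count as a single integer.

Initial component count: 1
Add (3,4): endpoints already in same component. Count unchanged: 1.
New component count: 1

Answer: 1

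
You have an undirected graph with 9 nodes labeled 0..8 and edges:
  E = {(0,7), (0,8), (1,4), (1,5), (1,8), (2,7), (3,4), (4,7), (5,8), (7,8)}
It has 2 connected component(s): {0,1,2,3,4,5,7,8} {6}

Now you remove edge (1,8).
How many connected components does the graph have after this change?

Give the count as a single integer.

Initial component count: 2
Remove (1,8): not a bridge. Count unchanged: 2.
  After removal, components: {0,1,2,3,4,5,7,8} {6}
New component count: 2

Answer: 2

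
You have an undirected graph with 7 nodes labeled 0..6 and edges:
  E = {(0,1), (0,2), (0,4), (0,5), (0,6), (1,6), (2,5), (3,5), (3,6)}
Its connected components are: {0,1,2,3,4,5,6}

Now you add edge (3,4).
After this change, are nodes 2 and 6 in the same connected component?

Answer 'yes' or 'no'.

Answer: yes

Derivation:
Initial components: {0,1,2,3,4,5,6}
Adding edge (3,4): both already in same component {0,1,2,3,4,5,6}. No change.
New components: {0,1,2,3,4,5,6}
Are 2 and 6 in the same component? yes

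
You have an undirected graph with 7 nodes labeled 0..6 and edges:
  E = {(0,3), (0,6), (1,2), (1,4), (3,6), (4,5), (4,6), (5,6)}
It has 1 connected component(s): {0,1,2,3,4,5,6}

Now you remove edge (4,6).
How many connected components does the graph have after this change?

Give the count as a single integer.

Answer: 1

Derivation:
Initial component count: 1
Remove (4,6): not a bridge. Count unchanged: 1.
  After removal, components: {0,1,2,3,4,5,6}
New component count: 1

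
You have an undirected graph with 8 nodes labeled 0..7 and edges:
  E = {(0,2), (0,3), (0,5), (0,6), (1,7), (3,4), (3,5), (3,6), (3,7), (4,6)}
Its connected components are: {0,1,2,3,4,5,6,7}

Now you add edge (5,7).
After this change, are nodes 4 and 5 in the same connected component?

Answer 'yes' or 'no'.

Answer: yes

Derivation:
Initial components: {0,1,2,3,4,5,6,7}
Adding edge (5,7): both already in same component {0,1,2,3,4,5,6,7}. No change.
New components: {0,1,2,3,4,5,6,7}
Are 4 and 5 in the same component? yes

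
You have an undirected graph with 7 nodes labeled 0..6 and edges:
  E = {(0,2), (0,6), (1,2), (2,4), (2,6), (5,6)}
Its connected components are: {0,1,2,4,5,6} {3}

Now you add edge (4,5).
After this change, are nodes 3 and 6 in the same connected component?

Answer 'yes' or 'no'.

Answer: no

Derivation:
Initial components: {0,1,2,4,5,6} {3}
Adding edge (4,5): both already in same component {0,1,2,4,5,6}. No change.
New components: {0,1,2,4,5,6} {3}
Are 3 and 6 in the same component? no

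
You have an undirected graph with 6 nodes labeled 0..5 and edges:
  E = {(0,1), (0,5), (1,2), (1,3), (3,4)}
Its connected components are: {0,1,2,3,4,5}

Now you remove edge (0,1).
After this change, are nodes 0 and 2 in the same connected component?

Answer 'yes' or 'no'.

Initial components: {0,1,2,3,4,5}
Removing edge (0,1): it was a bridge — component count 1 -> 2.
New components: {0,5} {1,2,3,4}
Are 0 and 2 in the same component? no

Answer: no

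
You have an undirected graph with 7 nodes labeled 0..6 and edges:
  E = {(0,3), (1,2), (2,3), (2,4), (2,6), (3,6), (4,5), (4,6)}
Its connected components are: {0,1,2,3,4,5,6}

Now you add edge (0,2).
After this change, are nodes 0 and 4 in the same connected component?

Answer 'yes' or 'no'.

Answer: yes

Derivation:
Initial components: {0,1,2,3,4,5,6}
Adding edge (0,2): both already in same component {0,1,2,3,4,5,6}. No change.
New components: {0,1,2,3,4,5,6}
Are 0 and 4 in the same component? yes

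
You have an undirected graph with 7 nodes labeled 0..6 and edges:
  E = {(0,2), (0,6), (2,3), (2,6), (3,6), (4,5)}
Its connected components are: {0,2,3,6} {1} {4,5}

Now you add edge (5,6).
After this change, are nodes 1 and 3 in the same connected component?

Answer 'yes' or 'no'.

Answer: no

Derivation:
Initial components: {0,2,3,6} {1} {4,5}
Adding edge (5,6): merges {4,5} and {0,2,3,6}.
New components: {0,2,3,4,5,6} {1}
Are 1 and 3 in the same component? no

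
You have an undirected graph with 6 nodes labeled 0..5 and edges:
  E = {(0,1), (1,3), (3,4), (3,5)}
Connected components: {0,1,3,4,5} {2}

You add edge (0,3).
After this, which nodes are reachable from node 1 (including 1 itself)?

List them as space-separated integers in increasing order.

Answer: 0 1 3 4 5

Derivation:
Before: nodes reachable from 1: {0,1,3,4,5}
Adding (0,3): both endpoints already in same component. Reachability from 1 unchanged.
After: nodes reachable from 1: {0,1,3,4,5}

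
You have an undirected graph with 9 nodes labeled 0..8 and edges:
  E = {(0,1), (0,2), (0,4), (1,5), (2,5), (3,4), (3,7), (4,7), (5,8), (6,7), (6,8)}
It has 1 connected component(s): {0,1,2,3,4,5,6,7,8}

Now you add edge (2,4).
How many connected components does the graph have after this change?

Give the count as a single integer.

Initial component count: 1
Add (2,4): endpoints already in same component. Count unchanged: 1.
New component count: 1

Answer: 1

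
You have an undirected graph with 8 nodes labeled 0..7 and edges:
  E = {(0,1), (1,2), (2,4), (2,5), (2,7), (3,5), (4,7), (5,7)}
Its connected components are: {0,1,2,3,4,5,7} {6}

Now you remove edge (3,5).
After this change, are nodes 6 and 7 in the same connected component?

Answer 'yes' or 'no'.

Initial components: {0,1,2,3,4,5,7} {6}
Removing edge (3,5): it was a bridge — component count 2 -> 3.
New components: {0,1,2,4,5,7} {3} {6}
Are 6 and 7 in the same component? no

Answer: no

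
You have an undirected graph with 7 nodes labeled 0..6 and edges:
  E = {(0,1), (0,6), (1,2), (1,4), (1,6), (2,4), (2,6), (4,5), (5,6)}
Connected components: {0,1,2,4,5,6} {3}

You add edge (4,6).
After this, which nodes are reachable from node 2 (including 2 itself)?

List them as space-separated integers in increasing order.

Before: nodes reachable from 2: {0,1,2,4,5,6}
Adding (4,6): both endpoints already in same component. Reachability from 2 unchanged.
After: nodes reachable from 2: {0,1,2,4,5,6}

Answer: 0 1 2 4 5 6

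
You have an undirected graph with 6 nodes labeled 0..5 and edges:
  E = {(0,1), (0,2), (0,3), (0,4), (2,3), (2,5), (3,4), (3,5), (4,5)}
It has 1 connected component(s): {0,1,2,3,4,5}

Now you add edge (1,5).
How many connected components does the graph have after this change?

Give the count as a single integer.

Initial component count: 1
Add (1,5): endpoints already in same component. Count unchanged: 1.
New component count: 1

Answer: 1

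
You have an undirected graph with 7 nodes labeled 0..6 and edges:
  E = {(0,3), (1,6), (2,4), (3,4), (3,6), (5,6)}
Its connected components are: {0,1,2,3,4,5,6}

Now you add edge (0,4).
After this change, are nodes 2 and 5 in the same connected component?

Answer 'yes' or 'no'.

Answer: yes

Derivation:
Initial components: {0,1,2,3,4,5,6}
Adding edge (0,4): both already in same component {0,1,2,3,4,5,6}. No change.
New components: {0,1,2,3,4,5,6}
Are 2 and 5 in the same component? yes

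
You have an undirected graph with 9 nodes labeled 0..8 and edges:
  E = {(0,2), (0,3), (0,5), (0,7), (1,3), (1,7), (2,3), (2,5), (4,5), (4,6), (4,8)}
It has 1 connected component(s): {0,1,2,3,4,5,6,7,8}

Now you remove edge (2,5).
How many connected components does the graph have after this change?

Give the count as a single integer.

Answer: 1

Derivation:
Initial component count: 1
Remove (2,5): not a bridge. Count unchanged: 1.
  After removal, components: {0,1,2,3,4,5,6,7,8}
New component count: 1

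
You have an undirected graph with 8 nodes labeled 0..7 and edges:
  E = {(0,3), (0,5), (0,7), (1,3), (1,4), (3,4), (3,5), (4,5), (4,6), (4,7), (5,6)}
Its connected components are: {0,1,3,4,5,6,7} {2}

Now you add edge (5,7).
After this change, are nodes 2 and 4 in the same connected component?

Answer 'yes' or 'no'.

Answer: no

Derivation:
Initial components: {0,1,3,4,5,6,7} {2}
Adding edge (5,7): both already in same component {0,1,3,4,5,6,7}. No change.
New components: {0,1,3,4,5,6,7} {2}
Are 2 and 4 in the same component? no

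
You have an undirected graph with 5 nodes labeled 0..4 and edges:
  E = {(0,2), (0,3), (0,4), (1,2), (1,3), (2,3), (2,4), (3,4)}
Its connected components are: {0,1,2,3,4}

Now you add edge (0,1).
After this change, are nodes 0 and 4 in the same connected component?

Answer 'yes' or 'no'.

Initial components: {0,1,2,3,4}
Adding edge (0,1): both already in same component {0,1,2,3,4}. No change.
New components: {0,1,2,3,4}
Are 0 and 4 in the same component? yes

Answer: yes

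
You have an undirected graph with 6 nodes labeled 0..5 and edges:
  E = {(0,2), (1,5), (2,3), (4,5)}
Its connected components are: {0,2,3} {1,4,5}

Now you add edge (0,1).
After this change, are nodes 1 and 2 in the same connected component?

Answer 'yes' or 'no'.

Answer: yes

Derivation:
Initial components: {0,2,3} {1,4,5}
Adding edge (0,1): merges {0,2,3} and {1,4,5}.
New components: {0,1,2,3,4,5}
Are 1 and 2 in the same component? yes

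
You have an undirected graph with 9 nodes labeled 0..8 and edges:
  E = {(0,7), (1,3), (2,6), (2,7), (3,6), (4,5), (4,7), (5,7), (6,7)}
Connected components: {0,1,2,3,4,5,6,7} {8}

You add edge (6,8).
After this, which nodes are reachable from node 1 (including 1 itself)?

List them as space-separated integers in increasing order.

Before: nodes reachable from 1: {0,1,2,3,4,5,6,7}
Adding (6,8): merges 1's component with another. Reachability grows.
After: nodes reachable from 1: {0,1,2,3,4,5,6,7,8}

Answer: 0 1 2 3 4 5 6 7 8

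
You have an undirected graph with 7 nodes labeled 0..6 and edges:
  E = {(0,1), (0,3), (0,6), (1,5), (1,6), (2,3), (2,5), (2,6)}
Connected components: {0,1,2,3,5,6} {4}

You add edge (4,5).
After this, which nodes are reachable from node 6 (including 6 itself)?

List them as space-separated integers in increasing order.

Before: nodes reachable from 6: {0,1,2,3,5,6}
Adding (4,5): merges 6's component with another. Reachability grows.
After: nodes reachable from 6: {0,1,2,3,4,5,6}

Answer: 0 1 2 3 4 5 6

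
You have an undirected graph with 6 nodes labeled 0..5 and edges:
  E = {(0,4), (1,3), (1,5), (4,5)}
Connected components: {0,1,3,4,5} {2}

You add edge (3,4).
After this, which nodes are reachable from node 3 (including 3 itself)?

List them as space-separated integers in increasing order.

Before: nodes reachable from 3: {0,1,3,4,5}
Adding (3,4): both endpoints already in same component. Reachability from 3 unchanged.
After: nodes reachable from 3: {0,1,3,4,5}

Answer: 0 1 3 4 5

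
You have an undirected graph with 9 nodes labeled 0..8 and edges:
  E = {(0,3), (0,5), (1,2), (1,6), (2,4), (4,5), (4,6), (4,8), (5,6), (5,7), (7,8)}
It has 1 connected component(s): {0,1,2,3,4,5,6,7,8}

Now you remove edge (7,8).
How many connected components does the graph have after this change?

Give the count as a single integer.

Initial component count: 1
Remove (7,8): not a bridge. Count unchanged: 1.
  After removal, components: {0,1,2,3,4,5,6,7,8}
New component count: 1

Answer: 1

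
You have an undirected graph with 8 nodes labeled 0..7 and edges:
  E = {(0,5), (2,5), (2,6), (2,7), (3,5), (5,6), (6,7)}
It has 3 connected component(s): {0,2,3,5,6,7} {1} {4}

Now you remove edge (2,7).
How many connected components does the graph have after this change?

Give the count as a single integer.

Answer: 3

Derivation:
Initial component count: 3
Remove (2,7): not a bridge. Count unchanged: 3.
  After removal, components: {0,2,3,5,6,7} {1} {4}
New component count: 3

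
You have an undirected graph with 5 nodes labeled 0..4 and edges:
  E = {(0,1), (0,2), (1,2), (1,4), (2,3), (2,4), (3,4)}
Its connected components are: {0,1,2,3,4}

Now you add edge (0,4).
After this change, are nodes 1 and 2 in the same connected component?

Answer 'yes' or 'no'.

Answer: yes

Derivation:
Initial components: {0,1,2,3,4}
Adding edge (0,4): both already in same component {0,1,2,3,4}. No change.
New components: {0,1,2,3,4}
Are 1 and 2 in the same component? yes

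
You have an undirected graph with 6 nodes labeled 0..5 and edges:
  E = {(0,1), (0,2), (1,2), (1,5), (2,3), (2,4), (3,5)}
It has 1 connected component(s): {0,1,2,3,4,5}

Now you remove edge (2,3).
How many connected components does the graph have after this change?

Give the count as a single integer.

Answer: 1

Derivation:
Initial component count: 1
Remove (2,3): not a bridge. Count unchanged: 1.
  After removal, components: {0,1,2,3,4,5}
New component count: 1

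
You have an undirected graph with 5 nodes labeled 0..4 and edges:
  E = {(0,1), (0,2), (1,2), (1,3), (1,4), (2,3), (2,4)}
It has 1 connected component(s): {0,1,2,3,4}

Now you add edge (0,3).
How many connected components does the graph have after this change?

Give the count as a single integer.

Initial component count: 1
Add (0,3): endpoints already in same component. Count unchanged: 1.
New component count: 1

Answer: 1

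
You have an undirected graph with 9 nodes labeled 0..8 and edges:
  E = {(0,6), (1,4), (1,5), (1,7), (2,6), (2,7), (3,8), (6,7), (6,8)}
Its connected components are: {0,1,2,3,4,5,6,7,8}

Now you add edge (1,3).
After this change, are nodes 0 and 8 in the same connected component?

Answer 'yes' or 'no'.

Initial components: {0,1,2,3,4,5,6,7,8}
Adding edge (1,3): both already in same component {0,1,2,3,4,5,6,7,8}. No change.
New components: {0,1,2,3,4,5,6,7,8}
Are 0 and 8 in the same component? yes

Answer: yes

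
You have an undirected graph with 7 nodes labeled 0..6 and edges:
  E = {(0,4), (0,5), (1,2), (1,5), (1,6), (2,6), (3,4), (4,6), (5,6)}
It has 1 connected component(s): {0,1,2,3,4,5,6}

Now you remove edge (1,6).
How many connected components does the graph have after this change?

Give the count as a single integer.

Initial component count: 1
Remove (1,6): not a bridge. Count unchanged: 1.
  After removal, components: {0,1,2,3,4,5,6}
New component count: 1

Answer: 1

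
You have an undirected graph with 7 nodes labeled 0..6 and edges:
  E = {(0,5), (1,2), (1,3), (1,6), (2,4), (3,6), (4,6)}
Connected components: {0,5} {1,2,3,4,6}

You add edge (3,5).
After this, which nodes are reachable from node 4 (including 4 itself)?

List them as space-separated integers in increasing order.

Answer: 0 1 2 3 4 5 6

Derivation:
Before: nodes reachable from 4: {1,2,3,4,6}
Adding (3,5): merges 4's component with another. Reachability grows.
After: nodes reachable from 4: {0,1,2,3,4,5,6}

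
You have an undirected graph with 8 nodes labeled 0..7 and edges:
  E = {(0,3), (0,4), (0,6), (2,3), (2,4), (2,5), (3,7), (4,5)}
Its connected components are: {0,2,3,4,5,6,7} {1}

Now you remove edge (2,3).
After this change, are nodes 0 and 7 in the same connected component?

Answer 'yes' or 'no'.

Answer: yes

Derivation:
Initial components: {0,2,3,4,5,6,7} {1}
Removing edge (2,3): not a bridge — component count unchanged at 2.
New components: {0,2,3,4,5,6,7} {1}
Are 0 and 7 in the same component? yes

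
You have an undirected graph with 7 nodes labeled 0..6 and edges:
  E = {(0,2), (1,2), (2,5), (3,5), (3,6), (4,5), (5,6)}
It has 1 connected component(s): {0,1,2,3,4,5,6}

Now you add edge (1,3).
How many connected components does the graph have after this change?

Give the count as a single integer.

Initial component count: 1
Add (1,3): endpoints already in same component. Count unchanged: 1.
New component count: 1

Answer: 1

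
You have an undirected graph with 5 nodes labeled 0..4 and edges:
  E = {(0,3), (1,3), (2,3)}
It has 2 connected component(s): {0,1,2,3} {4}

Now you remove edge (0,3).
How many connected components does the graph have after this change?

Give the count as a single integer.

Answer: 3

Derivation:
Initial component count: 2
Remove (0,3): it was a bridge. Count increases: 2 -> 3.
  After removal, components: {0} {1,2,3} {4}
New component count: 3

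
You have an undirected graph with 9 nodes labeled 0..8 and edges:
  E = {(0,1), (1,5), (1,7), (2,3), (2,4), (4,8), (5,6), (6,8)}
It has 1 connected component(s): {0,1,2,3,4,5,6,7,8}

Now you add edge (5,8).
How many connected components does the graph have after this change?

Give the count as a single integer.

Answer: 1

Derivation:
Initial component count: 1
Add (5,8): endpoints already in same component. Count unchanged: 1.
New component count: 1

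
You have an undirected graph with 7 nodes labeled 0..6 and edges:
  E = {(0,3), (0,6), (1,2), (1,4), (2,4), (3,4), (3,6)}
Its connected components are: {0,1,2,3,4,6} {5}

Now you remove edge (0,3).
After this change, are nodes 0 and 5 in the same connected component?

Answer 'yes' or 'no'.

Answer: no

Derivation:
Initial components: {0,1,2,3,4,6} {5}
Removing edge (0,3): not a bridge — component count unchanged at 2.
New components: {0,1,2,3,4,6} {5}
Are 0 and 5 in the same component? no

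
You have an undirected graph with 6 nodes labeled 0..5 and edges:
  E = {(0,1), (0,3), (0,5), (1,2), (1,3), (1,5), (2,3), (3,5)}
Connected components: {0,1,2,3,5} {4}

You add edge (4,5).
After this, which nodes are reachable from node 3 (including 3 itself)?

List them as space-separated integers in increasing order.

Answer: 0 1 2 3 4 5

Derivation:
Before: nodes reachable from 3: {0,1,2,3,5}
Adding (4,5): merges 3's component with another. Reachability grows.
After: nodes reachable from 3: {0,1,2,3,4,5}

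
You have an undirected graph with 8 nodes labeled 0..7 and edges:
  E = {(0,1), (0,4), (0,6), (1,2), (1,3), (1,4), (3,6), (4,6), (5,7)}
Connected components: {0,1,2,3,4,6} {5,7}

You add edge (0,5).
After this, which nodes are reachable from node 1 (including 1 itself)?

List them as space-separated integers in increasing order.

Answer: 0 1 2 3 4 5 6 7

Derivation:
Before: nodes reachable from 1: {0,1,2,3,4,6}
Adding (0,5): merges 1's component with another. Reachability grows.
After: nodes reachable from 1: {0,1,2,3,4,5,6,7}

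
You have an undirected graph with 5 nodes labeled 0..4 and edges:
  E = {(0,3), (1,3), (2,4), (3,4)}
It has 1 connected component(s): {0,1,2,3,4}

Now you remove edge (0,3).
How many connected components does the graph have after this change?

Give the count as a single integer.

Answer: 2

Derivation:
Initial component count: 1
Remove (0,3): it was a bridge. Count increases: 1 -> 2.
  After removal, components: {0} {1,2,3,4}
New component count: 2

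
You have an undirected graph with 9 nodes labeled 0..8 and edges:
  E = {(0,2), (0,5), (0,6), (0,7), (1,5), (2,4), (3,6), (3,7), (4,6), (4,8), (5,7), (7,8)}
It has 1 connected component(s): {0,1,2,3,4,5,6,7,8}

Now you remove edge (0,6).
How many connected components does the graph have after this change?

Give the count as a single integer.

Answer: 1

Derivation:
Initial component count: 1
Remove (0,6): not a bridge. Count unchanged: 1.
  After removal, components: {0,1,2,3,4,5,6,7,8}
New component count: 1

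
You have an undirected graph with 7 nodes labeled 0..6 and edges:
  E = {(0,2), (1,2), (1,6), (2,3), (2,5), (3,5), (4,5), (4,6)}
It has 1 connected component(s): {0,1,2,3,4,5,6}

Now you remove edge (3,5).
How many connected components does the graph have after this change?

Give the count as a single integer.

Initial component count: 1
Remove (3,5): not a bridge. Count unchanged: 1.
  After removal, components: {0,1,2,3,4,5,6}
New component count: 1

Answer: 1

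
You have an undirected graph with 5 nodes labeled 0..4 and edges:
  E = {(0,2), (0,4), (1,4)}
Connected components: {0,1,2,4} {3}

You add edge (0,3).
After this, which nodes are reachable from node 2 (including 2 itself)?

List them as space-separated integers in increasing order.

Before: nodes reachable from 2: {0,1,2,4}
Adding (0,3): merges 2's component with another. Reachability grows.
After: nodes reachable from 2: {0,1,2,3,4}

Answer: 0 1 2 3 4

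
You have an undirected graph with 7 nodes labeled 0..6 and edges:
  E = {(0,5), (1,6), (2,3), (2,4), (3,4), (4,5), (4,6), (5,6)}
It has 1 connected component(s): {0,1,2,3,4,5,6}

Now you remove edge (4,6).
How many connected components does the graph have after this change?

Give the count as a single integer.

Answer: 1

Derivation:
Initial component count: 1
Remove (4,6): not a bridge. Count unchanged: 1.
  After removal, components: {0,1,2,3,4,5,6}
New component count: 1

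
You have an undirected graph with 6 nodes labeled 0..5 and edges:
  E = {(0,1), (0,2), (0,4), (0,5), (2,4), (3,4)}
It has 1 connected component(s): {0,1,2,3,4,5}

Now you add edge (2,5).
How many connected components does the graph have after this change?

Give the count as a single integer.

Answer: 1

Derivation:
Initial component count: 1
Add (2,5): endpoints already in same component. Count unchanged: 1.
New component count: 1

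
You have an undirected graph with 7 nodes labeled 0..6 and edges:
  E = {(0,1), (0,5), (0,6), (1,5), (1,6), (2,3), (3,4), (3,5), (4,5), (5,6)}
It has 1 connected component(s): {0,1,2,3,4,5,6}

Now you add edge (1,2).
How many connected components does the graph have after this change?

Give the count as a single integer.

Answer: 1

Derivation:
Initial component count: 1
Add (1,2): endpoints already in same component. Count unchanged: 1.
New component count: 1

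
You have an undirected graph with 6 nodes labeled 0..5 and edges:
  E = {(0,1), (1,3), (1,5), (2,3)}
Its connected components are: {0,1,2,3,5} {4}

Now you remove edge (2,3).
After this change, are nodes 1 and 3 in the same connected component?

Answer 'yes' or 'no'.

Answer: yes

Derivation:
Initial components: {0,1,2,3,5} {4}
Removing edge (2,3): it was a bridge — component count 2 -> 3.
New components: {0,1,3,5} {2} {4}
Are 1 and 3 in the same component? yes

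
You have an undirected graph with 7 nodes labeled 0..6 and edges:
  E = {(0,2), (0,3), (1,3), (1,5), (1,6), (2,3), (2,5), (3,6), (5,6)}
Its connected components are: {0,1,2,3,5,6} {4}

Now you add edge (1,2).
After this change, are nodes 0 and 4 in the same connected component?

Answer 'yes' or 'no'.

Initial components: {0,1,2,3,5,6} {4}
Adding edge (1,2): both already in same component {0,1,2,3,5,6}. No change.
New components: {0,1,2,3,5,6} {4}
Are 0 and 4 in the same component? no

Answer: no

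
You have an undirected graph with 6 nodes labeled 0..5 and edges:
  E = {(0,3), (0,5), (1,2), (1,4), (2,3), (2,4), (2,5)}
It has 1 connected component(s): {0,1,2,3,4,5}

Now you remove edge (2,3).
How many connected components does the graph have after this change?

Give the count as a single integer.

Initial component count: 1
Remove (2,3): not a bridge. Count unchanged: 1.
  After removal, components: {0,1,2,3,4,5}
New component count: 1

Answer: 1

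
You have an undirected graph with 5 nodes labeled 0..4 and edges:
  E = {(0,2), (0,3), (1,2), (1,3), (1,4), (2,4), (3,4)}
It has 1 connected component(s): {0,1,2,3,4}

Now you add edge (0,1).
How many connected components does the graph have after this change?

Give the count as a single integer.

Answer: 1

Derivation:
Initial component count: 1
Add (0,1): endpoints already in same component. Count unchanged: 1.
New component count: 1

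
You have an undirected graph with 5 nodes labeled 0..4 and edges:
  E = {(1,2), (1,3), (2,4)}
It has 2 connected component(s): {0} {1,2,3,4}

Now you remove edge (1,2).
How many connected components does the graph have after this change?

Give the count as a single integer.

Initial component count: 2
Remove (1,2): it was a bridge. Count increases: 2 -> 3.
  After removal, components: {0} {1,3} {2,4}
New component count: 3

Answer: 3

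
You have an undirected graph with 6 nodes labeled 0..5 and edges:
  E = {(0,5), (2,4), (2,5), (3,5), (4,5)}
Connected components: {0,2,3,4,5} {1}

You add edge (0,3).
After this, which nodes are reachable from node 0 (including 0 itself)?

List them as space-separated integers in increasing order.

Before: nodes reachable from 0: {0,2,3,4,5}
Adding (0,3): both endpoints already in same component. Reachability from 0 unchanged.
After: nodes reachable from 0: {0,2,3,4,5}

Answer: 0 2 3 4 5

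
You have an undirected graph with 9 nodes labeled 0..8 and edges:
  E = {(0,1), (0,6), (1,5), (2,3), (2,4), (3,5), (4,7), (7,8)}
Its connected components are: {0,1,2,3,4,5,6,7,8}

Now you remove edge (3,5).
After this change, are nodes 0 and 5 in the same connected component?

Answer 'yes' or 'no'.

Initial components: {0,1,2,3,4,5,6,7,8}
Removing edge (3,5): it was a bridge — component count 1 -> 2.
New components: {0,1,5,6} {2,3,4,7,8}
Are 0 and 5 in the same component? yes

Answer: yes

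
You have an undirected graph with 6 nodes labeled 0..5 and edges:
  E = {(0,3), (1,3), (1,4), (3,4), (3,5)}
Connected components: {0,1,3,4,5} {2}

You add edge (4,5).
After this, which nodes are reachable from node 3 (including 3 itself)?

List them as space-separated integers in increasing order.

Answer: 0 1 3 4 5

Derivation:
Before: nodes reachable from 3: {0,1,3,4,5}
Adding (4,5): both endpoints already in same component. Reachability from 3 unchanged.
After: nodes reachable from 3: {0,1,3,4,5}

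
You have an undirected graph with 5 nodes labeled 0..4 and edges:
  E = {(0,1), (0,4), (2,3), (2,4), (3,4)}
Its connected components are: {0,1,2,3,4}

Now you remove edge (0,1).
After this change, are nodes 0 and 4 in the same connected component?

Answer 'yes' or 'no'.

Initial components: {0,1,2,3,4}
Removing edge (0,1): it was a bridge — component count 1 -> 2.
New components: {0,2,3,4} {1}
Are 0 and 4 in the same component? yes

Answer: yes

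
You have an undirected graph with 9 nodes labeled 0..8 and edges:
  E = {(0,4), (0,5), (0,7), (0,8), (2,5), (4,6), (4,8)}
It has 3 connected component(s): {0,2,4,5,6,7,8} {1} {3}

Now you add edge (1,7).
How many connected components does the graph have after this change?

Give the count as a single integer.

Answer: 2

Derivation:
Initial component count: 3
Add (1,7): merges two components. Count decreases: 3 -> 2.
New component count: 2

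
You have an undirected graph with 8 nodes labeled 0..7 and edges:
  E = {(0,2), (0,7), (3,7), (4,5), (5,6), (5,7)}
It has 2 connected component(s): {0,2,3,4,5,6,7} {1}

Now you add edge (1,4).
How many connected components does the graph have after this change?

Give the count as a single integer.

Answer: 1

Derivation:
Initial component count: 2
Add (1,4): merges two components. Count decreases: 2 -> 1.
New component count: 1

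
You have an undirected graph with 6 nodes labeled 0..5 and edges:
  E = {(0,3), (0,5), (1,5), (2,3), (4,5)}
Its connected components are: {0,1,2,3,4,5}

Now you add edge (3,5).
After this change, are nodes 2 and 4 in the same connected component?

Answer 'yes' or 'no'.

Initial components: {0,1,2,3,4,5}
Adding edge (3,5): both already in same component {0,1,2,3,4,5}. No change.
New components: {0,1,2,3,4,5}
Are 2 and 4 in the same component? yes

Answer: yes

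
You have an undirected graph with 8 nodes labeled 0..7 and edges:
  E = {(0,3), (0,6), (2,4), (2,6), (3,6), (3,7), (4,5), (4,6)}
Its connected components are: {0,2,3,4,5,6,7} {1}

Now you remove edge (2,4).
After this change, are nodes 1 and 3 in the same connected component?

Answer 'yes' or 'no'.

Answer: no

Derivation:
Initial components: {0,2,3,4,5,6,7} {1}
Removing edge (2,4): not a bridge — component count unchanged at 2.
New components: {0,2,3,4,5,6,7} {1}
Are 1 and 3 in the same component? no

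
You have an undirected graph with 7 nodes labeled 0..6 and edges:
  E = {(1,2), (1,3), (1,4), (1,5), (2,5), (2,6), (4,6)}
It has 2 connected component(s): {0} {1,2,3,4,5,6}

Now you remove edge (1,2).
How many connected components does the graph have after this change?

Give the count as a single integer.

Answer: 2

Derivation:
Initial component count: 2
Remove (1,2): not a bridge. Count unchanged: 2.
  After removal, components: {0} {1,2,3,4,5,6}
New component count: 2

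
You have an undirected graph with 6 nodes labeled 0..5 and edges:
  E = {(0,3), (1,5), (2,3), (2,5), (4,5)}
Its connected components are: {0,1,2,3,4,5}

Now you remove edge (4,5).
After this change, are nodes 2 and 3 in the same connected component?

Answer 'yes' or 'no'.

Answer: yes

Derivation:
Initial components: {0,1,2,3,4,5}
Removing edge (4,5): it was a bridge — component count 1 -> 2.
New components: {0,1,2,3,5} {4}
Are 2 and 3 in the same component? yes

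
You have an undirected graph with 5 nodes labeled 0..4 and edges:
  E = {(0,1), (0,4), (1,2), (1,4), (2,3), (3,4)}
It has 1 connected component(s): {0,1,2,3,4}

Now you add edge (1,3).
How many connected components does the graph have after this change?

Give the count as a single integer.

Initial component count: 1
Add (1,3): endpoints already in same component. Count unchanged: 1.
New component count: 1

Answer: 1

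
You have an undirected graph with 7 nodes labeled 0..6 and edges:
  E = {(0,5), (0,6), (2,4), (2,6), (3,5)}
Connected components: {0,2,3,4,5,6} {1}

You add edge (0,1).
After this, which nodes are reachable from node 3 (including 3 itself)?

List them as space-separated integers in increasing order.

Before: nodes reachable from 3: {0,2,3,4,5,6}
Adding (0,1): merges 3's component with another. Reachability grows.
After: nodes reachable from 3: {0,1,2,3,4,5,6}

Answer: 0 1 2 3 4 5 6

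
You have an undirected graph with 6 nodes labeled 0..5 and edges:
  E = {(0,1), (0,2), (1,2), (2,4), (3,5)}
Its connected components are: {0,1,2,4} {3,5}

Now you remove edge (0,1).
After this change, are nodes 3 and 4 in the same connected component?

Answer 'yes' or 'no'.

Answer: no

Derivation:
Initial components: {0,1,2,4} {3,5}
Removing edge (0,1): not a bridge — component count unchanged at 2.
New components: {0,1,2,4} {3,5}
Are 3 and 4 in the same component? no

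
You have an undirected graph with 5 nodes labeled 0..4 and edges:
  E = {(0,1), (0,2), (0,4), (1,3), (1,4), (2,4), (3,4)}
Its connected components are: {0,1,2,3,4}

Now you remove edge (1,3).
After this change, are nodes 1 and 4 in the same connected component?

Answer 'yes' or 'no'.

Answer: yes

Derivation:
Initial components: {0,1,2,3,4}
Removing edge (1,3): not a bridge — component count unchanged at 1.
New components: {0,1,2,3,4}
Are 1 and 4 in the same component? yes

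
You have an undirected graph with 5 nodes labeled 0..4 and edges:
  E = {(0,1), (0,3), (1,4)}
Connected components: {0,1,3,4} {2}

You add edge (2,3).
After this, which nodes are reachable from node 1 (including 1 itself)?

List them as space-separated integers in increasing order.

Answer: 0 1 2 3 4

Derivation:
Before: nodes reachable from 1: {0,1,3,4}
Adding (2,3): merges 1's component with another. Reachability grows.
After: nodes reachable from 1: {0,1,2,3,4}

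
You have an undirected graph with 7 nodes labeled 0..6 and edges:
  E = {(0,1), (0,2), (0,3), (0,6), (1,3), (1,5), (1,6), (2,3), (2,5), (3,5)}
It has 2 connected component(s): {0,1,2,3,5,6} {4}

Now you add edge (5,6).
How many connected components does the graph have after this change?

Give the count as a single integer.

Initial component count: 2
Add (5,6): endpoints already in same component. Count unchanged: 2.
New component count: 2

Answer: 2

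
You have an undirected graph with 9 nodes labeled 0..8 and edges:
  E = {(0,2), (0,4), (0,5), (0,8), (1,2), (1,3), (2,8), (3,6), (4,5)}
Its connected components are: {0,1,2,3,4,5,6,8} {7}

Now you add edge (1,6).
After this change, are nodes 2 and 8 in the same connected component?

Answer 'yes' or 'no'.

Initial components: {0,1,2,3,4,5,6,8} {7}
Adding edge (1,6): both already in same component {0,1,2,3,4,5,6,8}. No change.
New components: {0,1,2,3,4,5,6,8} {7}
Are 2 and 8 in the same component? yes

Answer: yes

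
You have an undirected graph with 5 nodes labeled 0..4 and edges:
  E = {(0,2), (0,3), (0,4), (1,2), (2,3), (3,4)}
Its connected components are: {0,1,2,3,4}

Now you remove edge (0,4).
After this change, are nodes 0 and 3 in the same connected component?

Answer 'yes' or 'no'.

Answer: yes

Derivation:
Initial components: {0,1,2,3,4}
Removing edge (0,4): not a bridge — component count unchanged at 1.
New components: {0,1,2,3,4}
Are 0 and 3 in the same component? yes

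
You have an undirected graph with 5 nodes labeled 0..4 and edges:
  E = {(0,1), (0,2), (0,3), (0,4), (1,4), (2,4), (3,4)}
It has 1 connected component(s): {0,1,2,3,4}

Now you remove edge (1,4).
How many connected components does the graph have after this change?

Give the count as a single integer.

Answer: 1

Derivation:
Initial component count: 1
Remove (1,4): not a bridge. Count unchanged: 1.
  After removal, components: {0,1,2,3,4}
New component count: 1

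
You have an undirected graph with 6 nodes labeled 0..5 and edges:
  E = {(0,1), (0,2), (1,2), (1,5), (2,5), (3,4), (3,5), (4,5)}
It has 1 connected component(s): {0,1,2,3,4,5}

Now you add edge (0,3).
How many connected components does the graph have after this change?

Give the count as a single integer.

Initial component count: 1
Add (0,3): endpoints already in same component. Count unchanged: 1.
New component count: 1

Answer: 1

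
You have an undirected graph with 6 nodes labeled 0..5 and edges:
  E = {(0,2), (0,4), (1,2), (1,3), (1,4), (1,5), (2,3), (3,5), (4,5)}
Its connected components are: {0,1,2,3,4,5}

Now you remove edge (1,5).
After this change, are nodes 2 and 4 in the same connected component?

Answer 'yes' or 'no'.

Initial components: {0,1,2,3,4,5}
Removing edge (1,5): not a bridge — component count unchanged at 1.
New components: {0,1,2,3,4,5}
Are 2 and 4 in the same component? yes

Answer: yes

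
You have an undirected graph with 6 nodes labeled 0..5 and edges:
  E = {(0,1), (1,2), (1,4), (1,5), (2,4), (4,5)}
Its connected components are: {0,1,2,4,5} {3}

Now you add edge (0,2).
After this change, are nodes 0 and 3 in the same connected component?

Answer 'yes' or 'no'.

Initial components: {0,1,2,4,5} {3}
Adding edge (0,2): both already in same component {0,1,2,4,5}. No change.
New components: {0,1,2,4,5} {3}
Are 0 and 3 in the same component? no

Answer: no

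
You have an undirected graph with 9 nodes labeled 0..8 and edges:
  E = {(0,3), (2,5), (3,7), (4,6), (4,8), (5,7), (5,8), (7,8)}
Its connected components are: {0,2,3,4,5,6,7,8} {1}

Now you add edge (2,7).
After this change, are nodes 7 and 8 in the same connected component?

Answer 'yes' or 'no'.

Initial components: {0,2,3,4,5,6,7,8} {1}
Adding edge (2,7): both already in same component {0,2,3,4,5,6,7,8}. No change.
New components: {0,2,3,4,5,6,7,8} {1}
Are 7 and 8 in the same component? yes

Answer: yes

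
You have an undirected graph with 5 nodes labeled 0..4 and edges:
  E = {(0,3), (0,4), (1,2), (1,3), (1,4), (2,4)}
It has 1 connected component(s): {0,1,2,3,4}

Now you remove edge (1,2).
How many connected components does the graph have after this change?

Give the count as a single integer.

Answer: 1

Derivation:
Initial component count: 1
Remove (1,2): not a bridge. Count unchanged: 1.
  After removal, components: {0,1,2,3,4}
New component count: 1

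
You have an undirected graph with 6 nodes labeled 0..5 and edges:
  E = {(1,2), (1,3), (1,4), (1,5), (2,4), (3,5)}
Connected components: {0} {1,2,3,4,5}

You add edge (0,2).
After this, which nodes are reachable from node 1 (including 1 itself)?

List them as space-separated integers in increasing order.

Before: nodes reachable from 1: {1,2,3,4,5}
Adding (0,2): merges 1's component with another. Reachability grows.
After: nodes reachable from 1: {0,1,2,3,4,5}

Answer: 0 1 2 3 4 5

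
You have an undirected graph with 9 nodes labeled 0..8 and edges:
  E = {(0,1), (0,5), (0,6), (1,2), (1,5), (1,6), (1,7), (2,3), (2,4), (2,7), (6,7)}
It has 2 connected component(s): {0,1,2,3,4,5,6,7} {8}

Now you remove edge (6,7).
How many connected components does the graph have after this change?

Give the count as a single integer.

Initial component count: 2
Remove (6,7): not a bridge. Count unchanged: 2.
  After removal, components: {0,1,2,3,4,5,6,7} {8}
New component count: 2

Answer: 2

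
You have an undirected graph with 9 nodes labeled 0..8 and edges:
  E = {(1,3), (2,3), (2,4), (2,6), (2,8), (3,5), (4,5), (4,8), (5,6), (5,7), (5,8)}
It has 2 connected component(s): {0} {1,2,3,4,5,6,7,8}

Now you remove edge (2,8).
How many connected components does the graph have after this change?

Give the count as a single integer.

Answer: 2

Derivation:
Initial component count: 2
Remove (2,8): not a bridge. Count unchanged: 2.
  After removal, components: {0} {1,2,3,4,5,6,7,8}
New component count: 2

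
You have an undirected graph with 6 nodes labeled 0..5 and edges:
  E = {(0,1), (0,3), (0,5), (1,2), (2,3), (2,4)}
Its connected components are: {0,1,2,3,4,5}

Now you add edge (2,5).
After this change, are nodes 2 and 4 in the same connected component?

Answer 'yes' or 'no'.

Initial components: {0,1,2,3,4,5}
Adding edge (2,5): both already in same component {0,1,2,3,4,5}. No change.
New components: {0,1,2,3,4,5}
Are 2 and 4 in the same component? yes

Answer: yes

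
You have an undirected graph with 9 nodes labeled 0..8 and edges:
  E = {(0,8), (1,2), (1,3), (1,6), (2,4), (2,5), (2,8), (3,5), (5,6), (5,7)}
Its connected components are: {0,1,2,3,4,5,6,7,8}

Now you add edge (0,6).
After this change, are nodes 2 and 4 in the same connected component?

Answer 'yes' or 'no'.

Initial components: {0,1,2,3,4,5,6,7,8}
Adding edge (0,6): both already in same component {0,1,2,3,4,5,6,7,8}. No change.
New components: {0,1,2,3,4,5,6,7,8}
Are 2 and 4 in the same component? yes

Answer: yes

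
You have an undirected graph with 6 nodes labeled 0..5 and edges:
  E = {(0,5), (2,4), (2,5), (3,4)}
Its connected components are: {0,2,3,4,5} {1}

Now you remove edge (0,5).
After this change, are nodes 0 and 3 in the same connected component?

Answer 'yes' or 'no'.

Answer: no

Derivation:
Initial components: {0,2,3,4,5} {1}
Removing edge (0,5): it was a bridge — component count 2 -> 3.
New components: {0} {1} {2,3,4,5}
Are 0 and 3 in the same component? no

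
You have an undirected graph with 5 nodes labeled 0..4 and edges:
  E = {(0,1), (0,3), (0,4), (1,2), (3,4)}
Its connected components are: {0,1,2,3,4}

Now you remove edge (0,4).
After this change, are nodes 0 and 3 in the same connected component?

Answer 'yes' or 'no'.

Answer: yes

Derivation:
Initial components: {0,1,2,3,4}
Removing edge (0,4): not a bridge — component count unchanged at 1.
New components: {0,1,2,3,4}
Are 0 and 3 in the same component? yes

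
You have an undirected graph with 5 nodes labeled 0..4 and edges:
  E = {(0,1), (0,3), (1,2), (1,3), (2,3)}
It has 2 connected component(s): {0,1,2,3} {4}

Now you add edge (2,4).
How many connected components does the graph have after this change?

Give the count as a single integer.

Initial component count: 2
Add (2,4): merges two components. Count decreases: 2 -> 1.
New component count: 1

Answer: 1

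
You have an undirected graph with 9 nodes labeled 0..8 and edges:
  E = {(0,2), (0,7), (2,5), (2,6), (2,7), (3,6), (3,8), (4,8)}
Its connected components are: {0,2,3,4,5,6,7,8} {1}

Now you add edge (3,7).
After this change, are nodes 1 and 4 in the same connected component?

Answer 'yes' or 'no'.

Initial components: {0,2,3,4,5,6,7,8} {1}
Adding edge (3,7): both already in same component {0,2,3,4,5,6,7,8}. No change.
New components: {0,2,3,4,5,6,7,8} {1}
Are 1 and 4 in the same component? no

Answer: no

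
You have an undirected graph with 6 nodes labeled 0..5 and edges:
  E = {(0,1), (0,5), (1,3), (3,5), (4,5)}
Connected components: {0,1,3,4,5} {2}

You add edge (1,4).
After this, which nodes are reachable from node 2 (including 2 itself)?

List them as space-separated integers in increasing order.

Before: nodes reachable from 2: {2}
Adding (1,4): both endpoints already in same component. Reachability from 2 unchanged.
After: nodes reachable from 2: {2}

Answer: 2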